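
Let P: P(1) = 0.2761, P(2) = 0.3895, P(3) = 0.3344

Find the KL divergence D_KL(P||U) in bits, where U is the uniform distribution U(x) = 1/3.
0.0140 bits

U(i) = 1/3 for all i

D_KL(P||U) = Σ P(x) log₂(P(x) / (1/3))
           = Σ P(x) log₂(P(x)) + log₂(3)
           = log₂(3) - H(P)

H(P) = -Σ P(x) log₂(P(x)):
  -P(1)·log₂(P(1)) = -(0.2761)·log₂(0.2761) = 0.51265
  -P(2)·log₂(P(2)) = -(0.3895)·log₂(0.3895) = 0.52984
  -P(3)·log₂(P(3)) = -(0.3344)·log₂(0.3344) = 0.52847
H(P) = 0.51265 + 0.52984 + 0.52847 = 1.57096 bits

log₂(3) = 1.58496 bits

D_KL(P||U) = 1.58496 - 1.57096 = 0.01400 ≈ 0.0140 bits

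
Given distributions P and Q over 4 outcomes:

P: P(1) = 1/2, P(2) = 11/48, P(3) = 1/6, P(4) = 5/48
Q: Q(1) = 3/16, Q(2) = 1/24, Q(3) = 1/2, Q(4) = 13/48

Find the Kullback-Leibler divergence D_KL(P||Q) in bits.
0.8634 bits

D_KL(P||Q) = Σ P(x) log₂(P(x)/Q(x))

Computing term by term:
  P(1)·log₂(P(1)/Q(1)) = (1/2)·log₂((1/2)/(3/16)) = 0.70752
  P(2)·log₂(P(2)/Q(2)) = (11/48)·log₂((11/48)/(1/24)) = 0.56362
  P(3)·log₂(P(3)/Q(3)) = (1/6)·log₂((1/6)/(1/2)) = -0.26416
  P(4)·log₂(P(4)/Q(4)) = (5/48)·log₂((5/48)/(13/48)) = -0.14359

D_KL(P||Q) = 0.70752 + 0.56362 - 0.26416 - 0.14359 = 0.86339 ≈ 0.8634 bits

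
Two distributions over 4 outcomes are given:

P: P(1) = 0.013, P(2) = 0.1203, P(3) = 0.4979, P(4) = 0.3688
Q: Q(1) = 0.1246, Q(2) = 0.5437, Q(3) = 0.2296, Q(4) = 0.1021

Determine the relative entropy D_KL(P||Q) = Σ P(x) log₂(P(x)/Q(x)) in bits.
0.9352 bits

D_KL(P||Q) = Σ P(x) log₂(P(x)/Q(x))

Computing term by term:
  P(1)·log₂(P(1)/Q(1)) = 0.013·log₂(0.013/0.1246) = -0.04239
  P(2)·log₂(P(2)/Q(2)) = 0.1203·log₂(0.1203/0.5437) = -0.26179
  P(3)·log₂(P(3)/Q(3)) = 0.4979·log₂(0.4979/0.2296) = 0.55602
  P(4)·log₂(P(4)/Q(4)) = 0.3688·log₂(0.3688/0.1021) = 0.68333

D_KL(P||Q) = -0.04239 - 0.26179 + 0.55602 + 0.68333 = 0.93517 ≈ 0.9352 bits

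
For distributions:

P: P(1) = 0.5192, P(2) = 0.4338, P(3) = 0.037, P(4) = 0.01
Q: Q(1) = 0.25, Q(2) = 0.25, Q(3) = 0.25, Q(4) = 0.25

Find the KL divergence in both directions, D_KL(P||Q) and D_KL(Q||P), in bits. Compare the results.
D_KL(P||Q) = 0.7439 bits, D_KL(Q||P) = 1.3877 bits. D_KL(Q||P) is larger than D_KL(P||Q) by 0.6438 bits; the two directions differ.

D_KL(P||Q) = Σ P(x) log₂(P(x)/Q(x))

Computing term by term:
  P(1)·log₂(P(1)/Q(1)) = 0.5192·log₂(0.5192/0.25) = 0.54742
  P(2)·log₂(P(2)/Q(2)) = 0.4338·log₂(0.4338/0.25) = 0.34492
  P(3)·log₂(P(3)/Q(3)) = 0.037·log₂(0.037/0.25) = -0.10198
  P(4)·log₂(P(4)/Q(4)) = 0.01·log₂(0.01/0.25) = -0.04644

D_KL(P||Q) = 0.54742 + 0.34492 - 0.10198 - 0.04644 = 0.74392 ≈ 0.7439 bits

D_KL(Q||P) = Σ Q(x) log₂(Q(x)/P(x))

Computing term by term:
  Q(1)·log₂(Q(1)/P(1)) = 0.25·log₂(0.25/0.5192) = -0.26359
  Q(2)·log₂(Q(2)/P(2)) = 0.25·log₂(0.25/0.4338) = -0.19878
  Q(3)·log₂(Q(3)/P(3)) = 0.25·log₂(0.25/0.037) = 0.68908
  Q(4)·log₂(Q(4)/P(4)) = 0.25·log₂(0.25/0.01) = 1.16096

D_KL(Q||P) = -0.26359 - 0.19878 + 0.68908 + 1.16096 = 1.38767 ≈ 1.3877 bits

These are NOT equal (difference: 0.6438 bits). KL divergence is asymmetric: D_KL(P||Q) ≠ D_KL(Q||P) in general.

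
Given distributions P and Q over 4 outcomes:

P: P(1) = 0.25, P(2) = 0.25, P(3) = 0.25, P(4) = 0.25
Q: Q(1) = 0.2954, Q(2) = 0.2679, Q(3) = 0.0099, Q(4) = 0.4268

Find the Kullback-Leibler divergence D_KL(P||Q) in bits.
0.8866 bits

D_KL(P||Q) = Σ P(x) log₂(P(x)/Q(x))

Computing term by term:
  P(1)·log₂(P(1)/Q(1)) = 0.25·log₂(0.25/0.2954) = -0.06019
  P(2)·log₂(P(2)/Q(2)) = 0.25·log₂(0.25/0.2679) = -0.02494
  P(3)·log₂(P(3)/Q(3)) = 0.25·log₂(0.25/0.0099) = 1.16459
  P(4)·log₂(P(4)/Q(4)) = 0.25·log₂(0.25/0.4268) = -0.19291

D_KL(P||Q) = -0.06019 - 0.02494 + 1.16459 - 0.19291 = 0.88655 ≈ 0.8866 bits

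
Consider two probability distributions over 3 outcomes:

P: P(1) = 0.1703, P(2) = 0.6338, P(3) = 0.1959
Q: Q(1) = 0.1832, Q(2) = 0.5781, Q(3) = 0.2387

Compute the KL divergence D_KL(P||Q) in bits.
0.0103 bits

D_KL(P||Q) = Σ P(x) log₂(P(x)/Q(x))

Computing term by term:
  P(1)·log₂(P(1)/Q(1)) = 0.1703·log₂(0.1703/0.1832) = -0.01794
  P(2)·log₂(P(2)/Q(2)) = 0.6338·log₂(0.6338/0.5781) = 0.08411
  P(3)·log₂(P(3)/Q(3)) = 0.1959·log₂(0.1959/0.2387) = -0.05585

D_KL(P||Q) = -0.01794 + 0.08411 - 0.05585 = 0.01032 ≈ 0.0103 bits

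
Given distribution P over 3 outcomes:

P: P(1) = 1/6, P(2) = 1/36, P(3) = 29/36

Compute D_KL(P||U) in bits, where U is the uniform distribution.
0.7592 bits

U(i) = 1/3 for all i

D_KL(P||U) = Σ P(x) log₂(P(x) / (1/3))
           = Σ P(x) log₂(P(x)) + log₂(3)
           = log₂(3) - H(P)

H(P) = -Σ P(x) log₂(P(x)):
  -P(1)·log₂(P(1)) = -(1/6)·log₂(1/6) = 0.43083
  -P(2)·log₂(P(2)) = -(1/36)·log₂(1/36) = 0.14361
  -P(3)·log₂(P(3)) = -(29/36)·log₂(29/36) = 0.25129
H(P) = 0.43083 + 0.14361 + 0.25129 = 0.82573 bits

log₂(3) = 1.58496 bits

D_KL(P||U) = 1.58496 - 0.82573 = 0.75923 ≈ 0.7592 bits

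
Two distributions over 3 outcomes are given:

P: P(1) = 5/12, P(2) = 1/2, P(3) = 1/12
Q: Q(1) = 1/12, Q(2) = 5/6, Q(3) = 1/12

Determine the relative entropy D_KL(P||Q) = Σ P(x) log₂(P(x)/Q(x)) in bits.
0.5990 bits

D_KL(P||Q) = Σ P(x) log₂(P(x)/Q(x))

Computing term by term:
  P(1)·log₂(P(1)/Q(1)) = (5/12)·log₂((5/12)/(1/12)) = 0.96747
  P(2)·log₂(P(2)/Q(2)) = (1/2)·log₂((1/2)/(5/6)) = -0.36848
  P(3)·log₂(P(3)/Q(3)) = (1/12)·log₂((1/12)/(1/12)) = 0.00000

D_KL(P||Q) = 0.96747 - 0.36848 + 0.00000 = 0.59899 ≈ 0.5990 bits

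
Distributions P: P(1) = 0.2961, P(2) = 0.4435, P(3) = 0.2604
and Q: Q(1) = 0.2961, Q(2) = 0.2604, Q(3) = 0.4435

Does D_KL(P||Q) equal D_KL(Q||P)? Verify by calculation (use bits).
D_KL(P||Q) = 0.1407 bits, D_KL(Q||P) = 0.1407 bits. Yes — for this pair D_KL(P||Q) = D_KL(Q||P).

D_KL(P||Q) = Σ P(x) log₂(P(x)/Q(x))

Computing term by term:
  P(1)·log₂(P(1)/Q(1)) = 0.2961·log₂(0.2961/0.2961) = 0.00000
  P(2)·log₂(P(2)/Q(2)) = 0.4435·log₂(0.4435/0.2604) = 0.34070
  P(3)·log₂(P(3)/Q(3)) = 0.2604·log₂(0.2604/0.4435) = -0.20004

D_KL(P||Q) = 0.00000 + 0.34070 - 0.20004 = 0.14066 ≈ 0.1407 bits

D_KL(Q||P) = Σ Q(x) log₂(Q(x)/P(x))

Computing term by term:
  Q(1)·log₂(Q(1)/P(1)) = 0.2961·log₂(0.2961/0.2961) = 0.00000
  Q(2)·log₂(Q(2)/P(2)) = 0.2604·log₂(0.2604/0.4435) = -0.20004
  Q(3)·log₂(Q(3)/P(3)) = 0.4435·log₂(0.4435/0.2604) = 0.34070

D_KL(Q||P) = 0.00000 - 0.20004 + 0.34070 = 0.14066 ≈ 0.1407 bits

These ARE equal here. Q is P with outcomes relabeled (Q(2) = P(3), Q(3) = P(2)) by a relabeling that is its own inverse, so the two sums contain exactly the same terms in a different order. This is a special case — KL divergence is not symmetric in general: D_KL(P||Q) ≠ D_KL(Q||P) for most P, Q.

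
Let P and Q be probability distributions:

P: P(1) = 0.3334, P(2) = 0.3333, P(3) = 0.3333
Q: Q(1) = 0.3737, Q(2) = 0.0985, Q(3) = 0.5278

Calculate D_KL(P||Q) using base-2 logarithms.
0.3102 bits

D_KL(P||Q) = Σ P(x) log₂(P(x)/Q(x))

Computing term by term:
  P(1)·log₂(P(1)/Q(1)) = 0.3334·log₂(0.3334/0.3737) = -0.05489
  P(2)·log₂(P(2)/Q(2)) = 0.3333·log₂(0.3333/0.0985) = 0.58615
  P(3)·log₂(P(3)/Q(3)) = 0.3333·log₂(0.3333/0.5278) = -0.22103

D_KL(P||Q) = -0.05489 + 0.58615 - 0.22103 = 0.31023 ≈ 0.3102 bits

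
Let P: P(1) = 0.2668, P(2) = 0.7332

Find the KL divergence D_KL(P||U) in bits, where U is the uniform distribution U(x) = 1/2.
0.1632 bits

U(i) = 1/2 for all i

D_KL(P||U) = Σ P(x) log₂(P(x) / (1/2))
           = Σ P(x) log₂(P(x)) + log₂(2)
           = log₂(2) - H(P)

H(P) = -Σ P(x) log₂(P(x)):
  -P(1)·log₂(P(1)) = -(0.2668)·log₂(0.2668) = 0.50857
  -P(2)·log₂(P(2)) = -(0.7332)·log₂(0.7332) = 0.32827
H(P) = 0.50857 + 0.32827 = 0.83684 bits

log₂(2) = 1.00000 bits

D_KL(P||U) = 1.00000 - 0.83684 = 0.16316 ≈ 0.1632 bits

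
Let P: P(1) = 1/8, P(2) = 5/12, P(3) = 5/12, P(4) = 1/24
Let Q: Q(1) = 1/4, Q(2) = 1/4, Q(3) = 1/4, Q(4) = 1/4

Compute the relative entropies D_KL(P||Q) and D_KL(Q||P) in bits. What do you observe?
D_KL(P||Q) = 0.3814 bits, D_KL(Q||P) = 0.5278 bits. The two directions give different values (D_KL(Q||P) exceeds D_KL(P||Q) by 0.1464 bits): KL divergence is asymmetric.

D_KL(P||Q) = Σ P(x) log₂(P(x)/Q(x))

Computing term by term:
  P(1)·log₂(P(1)/Q(1)) = (1/8)·log₂((1/8)/(1/4)) = -0.12500
  P(2)·log₂(P(2)/Q(2)) = (5/12)·log₂((5/12)/(1/4)) = 0.30707
  P(3)·log₂(P(3)/Q(3)) = (5/12)·log₂((5/12)/(1/4)) = 0.30707
  P(4)·log₂(P(4)/Q(4)) = (1/24)·log₂((1/24)/(1/4)) = -0.10771

D_KL(P||Q) = -0.12500 + 0.30707 + 0.30707 - 0.10771 = 0.38143 ≈ 0.3814 bits

D_KL(Q||P) = Σ Q(x) log₂(Q(x)/P(x))

Computing term by term:
  Q(1)·log₂(Q(1)/P(1)) = (1/4)·log₂((1/4)/(1/8)) = 0.25000
  Q(2)·log₂(Q(2)/P(2)) = (1/4)·log₂((1/4)/(5/12)) = -0.18424
  Q(3)·log₂(Q(3)/P(3)) = (1/4)·log₂((1/4)/(5/12)) = -0.18424
  Q(4)·log₂(Q(4)/P(4)) = (1/4)·log₂((1/4)/(1/24)) = 0.64624

D_KL(Q||P) = 0.25000 - 0.18424 - 0.18424 + 0.64624 = 0.52776 ≈ 0.5278 bits

These are NOT equal (difference: 0.1464 bits). KL divergence is asymmetric: D_KL(P||Q) ≠ D_KL(Q||P) in general.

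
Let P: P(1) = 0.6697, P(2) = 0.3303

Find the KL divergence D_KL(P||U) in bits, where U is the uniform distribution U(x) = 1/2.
0.0848 bits

U(i) = 1/2 for all i

D_KL(P||U) = Σ P(x) log₂(P(x) / (1/2))
           = Σ P(x) log₂(P(x)) + log₂(2)
           = log₂(2) - H(P)

H(P) = -Σ P(x) log₂(P(x)):
  -P(1)·log₂(P(1)) = -(0.6697)·log₂(0.6697) = 0.38736
  -P(2)·log₂(P(2)) = -(0.3303)·log₂(0.3303) = 0.52787
H(P) = 0.38736 + 0.52787 = 0.91523 bits

log₂(2) = 1.00000 bits

D_KL(P||U) = 1.00000 - 0.91523 = 0.08477 ≈ 0.0848 bits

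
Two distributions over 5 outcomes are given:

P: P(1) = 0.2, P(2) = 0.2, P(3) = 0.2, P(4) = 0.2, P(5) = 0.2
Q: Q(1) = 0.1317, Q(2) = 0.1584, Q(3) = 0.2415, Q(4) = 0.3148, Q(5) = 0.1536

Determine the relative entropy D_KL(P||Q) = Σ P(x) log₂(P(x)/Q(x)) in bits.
0.0787 bits

D_KL(P||Q) = Σ P(x) log₂(P(x)/Q(x))

Computing term by term:
  P(1)·log₂(P(1)/Q(1)) = 0.2·log₂(0.2/0.1317) = 0.12055
  P(2)·log₂(P(2)/Q(2)) = 0.2·log₂(0.2/0.1584) = 0.06729
  P(3)·log₂(P(3)/Q(3)) = 0.2·log₂(0.2/0.2415) = -0.05440
  P(4)·log₂(P(4)/Q(4)) = 0.2·log₂(0.2/0.3148) = -0.13089
  P(5)·log₂(P(5)/Q(5)) = 0.2·log₂(0.2/0.1536) = 0.07616

D_KL(P||Q) = 0.12055 + 0.06729 - 0.05440 - 0.13089 + 0.07616 = 0.07871 ≈ 0.0787 bits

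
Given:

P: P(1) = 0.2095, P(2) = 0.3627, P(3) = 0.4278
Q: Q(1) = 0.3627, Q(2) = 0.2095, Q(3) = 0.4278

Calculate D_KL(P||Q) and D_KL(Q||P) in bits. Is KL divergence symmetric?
D_KL(P||Q) = 0.1213 bits, D_KL(Q||P) = 0.1213 bits. The two values coincide for this particular pair, but no — KL divergence is not symmetric in general.

D_KL(P||Q) = Σ P(x) log₂(P(x)/Q(x))

Computing term by term:
  P(1)·log₂(P(1)/Q(1)) = 0.2095·log₂(0.2095/0.3627) = -0.16589
  P(2)·log₂(P(2)/Q(2)) = 0.3627·log₂(0.3627/0.2095) = 0.28720
  P(3)·log₂(P(3)/Q(3)) = 0.4278·log₂(0.4278/0.4278) = 0.00000

D_KL(P||Q) = -0.16589 + 0.28720 + 0.00000 = 0.12131 ≈ 0.1213 bits

D_KL(Q||P) = Σ Q(x) log₂(Q(x)/P(x))

Computing term by term:
  Q(1)·log₂(Q(1)/P(1)) = 0.3627·log₂(0.3627/0.2095) = 0.28720
  Q(2)·log₂(Q(2)/P(2)) = 0.2095·log₂(0.2095/0.3627) = -0.16589
  Q(3)·log₂(Q(3)/P(3)) = 0.4278·log₂(0.4278/0.4278) = 0.00000

D_KL(Q||P) = 0.28720 - 0.16589 + 0.00000 = 0.12131 ≈ 0.1213 bits

These ARE equal here. Q is P with outcomes relabeled (Q(1) = P(2), Q(2) = P(1)) by a relabeling that is its own inverse, so the two sums contain exactly the same terms in a different order. This is a special case — KL divergence is not symmetric in general: D_KL(P||Q) ≠ D_KL(Q||P) for most P, Q.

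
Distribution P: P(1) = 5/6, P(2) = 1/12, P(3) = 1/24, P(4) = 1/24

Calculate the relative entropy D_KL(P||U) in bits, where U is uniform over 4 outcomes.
1.1000 bits

U(i) = 1/4 for all i

D_KL(P||U) = Σ P(x) log₂(P(x) / (1/4))
           = Σ P(x) log₂(P(x)) + log₂(4)
           = log₂(4) - H(P)

H(P) = -Σ P(x) log₂(P(x)):
  -P(1)·log₂(P(1)) = -(5/6)·log₂(5/6) = 0.21920
  -P(2)·log₂(P(2)) = -(1/12)·log₂(1/12) = 0.29875
  -P(3)·log₂(P(3)) = -(1/24)·log₂(1/24) = 0.19104
  -P(4)·log₂(P(4)) = -(1/24)·log₂(1/24) = 0.19104
H(P) = 0.21920 + 0.29875 + 0.19104 + 0.19104 = 0.90003 bits

log₂(4) = 2.00000 bits

D_KL(P||U) = 2.00000 - 0.90003 = 1.09997 ≈ 1.1000 bits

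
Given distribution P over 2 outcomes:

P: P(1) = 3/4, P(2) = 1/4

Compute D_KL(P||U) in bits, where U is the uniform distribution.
0.1887 bits

U(i) = 1/2 for all i

D_KL(P||U) = Σ P(x) log₂(P(x) / (1/2))
           = Σ P(x) log₂(P(x)) + log₂(2)
           = log₂(2) - H(P)

H(P) = -Σ P(x) log₂(P(x)):
  -P(1)·log₂(P(1)) = -(3/4)·log₂(3/4) = 0.31128
  -P(2)·log₂(P(2)) = -(1/4)·log₂(1/4) = 0.50000
H(P) = 0.31128 + 0.50000 = 0.81128 bits

log₂(2) = 1.00000 bits

D_KL(P||U) = 1.00000 - 0.81128 = 0.18872 ≈ 0.1887 bits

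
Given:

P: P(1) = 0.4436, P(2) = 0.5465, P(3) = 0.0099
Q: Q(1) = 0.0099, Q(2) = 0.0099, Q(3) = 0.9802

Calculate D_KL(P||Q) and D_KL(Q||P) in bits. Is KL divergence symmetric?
D_KL(P||Q) = 5.5302 bits, D_KL(Q||P) = 6.3866 bits. No, KL divergence is not symmetric.

D_KL(P||Q) = Σ P(x) log₂(P(x)/Q(x))

Computing term by term:
  P(1)·log₂(P(1)/Q(1)) = 0.4436·log₂(0.4436/0.0099) = 2.43345
  P(2)·log₂(P(2)/Q(2)) = 0.5465·log₂(0.5465/0.0099) = 3.16240
  P(3)·log₂(P(3)/Q(3)) = 0.0099·log₂(0.0099/0.9802) = -0.06563

D_KL(P||Q) = 2.43345 + 3.16240 - 0.06563 = 5.53022 ≈ 5.5302 bits

D_KL(Q||P) = Σ Q(x) log₂(Q(x)/P(x))

Computing term by term:
  Q(1)·log₂(Q(1)/P(1)) = 0.0099·log₂(0.0099/0.4436) = -0.05431
  Q(2)·log₂(Q(2)/P(2)) = 0.0099·log₂(0.0099/0.5465) = -0.05729
  Q(3)·log₂(Q(3)/P(3)) = 0.9802·log₂(0.9802/0.0099) = 6.49824

D_KL(Q||P) = -0.05431 - 0.05729 + 6.49824 = 6.38664 ≈ 6.3866 bits

These are NOT equal (difference: 0.8564 bits). KL divergence is asymmetric: D_KL(P||Q) ≠ D_KL(Q||P) in general.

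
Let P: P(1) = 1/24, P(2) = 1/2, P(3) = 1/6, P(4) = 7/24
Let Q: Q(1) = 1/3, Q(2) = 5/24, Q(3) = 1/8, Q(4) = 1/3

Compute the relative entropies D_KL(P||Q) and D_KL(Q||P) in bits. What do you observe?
D_KL(P||Q) = 0.5195 bits, D_KL(Q||P) = 0.7492 bits. The two directions give different values (D_KL(Q||P) exceeds D_KL(P||Q) by 0.2297 bits): KL divergence is asymmetric.

D_KL(P||Q) = Σ P(x) log₂(P(x)/Q(x))

Computing term by term:
  P(1)·log₂(P(1)/Q(1)) = (1/24)·log₂((1/24)/(1/3)) = -0.12500
  P(2)·log₂(P(2)/Q(2)) = (1/2)·log₂((1/2)/(5/24)) = 0.63152
  P(3)·log₂(P(3)/Q(3)) = (1/6)·log₂((1/6)/(1/8)) = 0.06917
  P(4)·log₂(P(4)/Q(4)) = (7/24)·log₂((7/24)/(1/3)) = -0.05619

D_KL(P||Q) = -0.12500 + 0.63152 + 0.06917 - 0.05619 = 0.51950 ≈ 0.5195 bits

D_KL(Q||P) = Σ Q(x) log₂(Q(x)/P(x))

Computing term by term:
  Q(1)·log₂(Q(1)/P(1)) = (1/3)·log₂((1/3)/(1/24)) = 1.00000
  Q(2)·log₂(Q(2)/P(2)) = (5/24)·log₂((5/24)/(1/2)) = -0.26313
  Q(3)·log₂(Q(3)/P(3)) = (1/8)·log₂((1/8)/(1/6)) = -0.05188
  Q(4)·log₂(Q(4)/P(4)) = (1/3)·log₂((1/3)/(7/24)) = 0.06422

D_KL(Q||P) = 1.00000 - 0.26313 - 0.05188 + 0.06422 = 0.74921 ≈ 0.7492 bits

These are NOT equal (difference: 0.2297 bits). KL divergence is asymmetric: D_KL(P||Q) ≠ D_KL(Q||P) in general.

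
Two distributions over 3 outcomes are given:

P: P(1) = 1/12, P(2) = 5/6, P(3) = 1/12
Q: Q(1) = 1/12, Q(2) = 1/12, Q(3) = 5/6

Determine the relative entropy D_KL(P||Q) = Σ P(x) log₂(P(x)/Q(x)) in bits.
2.4914 bits

D_KL(P||Q) = Σ P(x) log₂(P(x)/Q(x))

Computing term by term:
  P(1)·log₂(P(1)/Q(1)) = (1/12)·log₂((1/12)/(1/12)) = 0.00000
  P(2)·log₂(P(2)/Q(2)) = (5/6)·log₂((5/6)/(1/12)) = 2.76827
  P(3)·log₂(P(3)/Q(3)) = (1/12)·log₂((1/12)/(5/6)) = -0.27683

D_KL(P||Q) = 0.00000 + 2.76827 - 0.27683 = 2.49144 ≈ 2.4914 bits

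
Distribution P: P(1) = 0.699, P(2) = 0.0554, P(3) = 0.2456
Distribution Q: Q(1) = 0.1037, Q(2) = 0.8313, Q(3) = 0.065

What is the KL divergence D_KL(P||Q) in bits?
2.1788 bits

D_KL(P||Q) = Σ P(x) log₂(P(x)/Q(x))

Computing term by term:
  P(1)·log₂(P(1)/Q(1)) = 0.699·log₂(0.699/0.1037) = 1.92426
  P(2)·log₂(P(2)/Q(2)) = 0.0554·log₂(0.0554/0.8313) = -0.21647
  P(3)·log₂(P(3)/Q(3)) = 0.2456·log₂(0.2456/0.065) = 0.47101

D_KL(P||Q) = 1.92426 - 0.21647 + 0.47101 = 2.17880 ≈ 2.1788 bits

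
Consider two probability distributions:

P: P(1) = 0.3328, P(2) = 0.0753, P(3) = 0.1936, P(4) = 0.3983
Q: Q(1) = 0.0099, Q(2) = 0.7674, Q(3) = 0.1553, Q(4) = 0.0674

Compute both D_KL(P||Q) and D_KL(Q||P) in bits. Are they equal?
D_KL(P||Q) = 2.5179 bits, D_KL(Q||P) = 2.2979 bits. No, they are not equal.

D_KL(P||Q) = Σ P(x) log₂(P(x)/Q(x))

Computing term by term:
  P(1)·log₂(P(1)/Q(1)) = 0.3328·log₂(0.3328/0.0099) = 1.68766
  P(2)·log₂(P(2)/Q(2)) = 0.0753·log₂(0.0753/0.7674) = -0.25220
  P(3)·log₂(P(3)/Q(3)) = 0.1936·log₂(0.1936/0.1553) = 0.06157
  P(4)·log₂(P(4)/Q(4)) = 0.3983·log₂(0.3983/0.0674) = 1.02086

D_KL(P||Q) = 1.68766 - 0.25220 + 0.06157 + 1.02086 = 2.51789 ≈ 2.5179 bits

D_KL(Q||P) = Σ Q(x) log₂(Q(x)/P(x))

Computing term by term:
  Q(1)·log₂(Q(1)/P(1)) = 0.0099·log₂(0.0099/0.3328) = -0.05020
  Q(2)·log₂(Q(2)/P(2)) = 0.7674·log₂(0.7674/0.0753) = 2.57022
  Q(3)·log₂(Q(3)/P(3)) = 0.1553·log₂(0.1553/0.1936) = -0.04939
  Q(4)·log₂(Q(4)/P(4)) = 0.0674·log₂(0.0674/0.3983) = -0.17275

D_KL(Q||P) = -0.05020 + 2.57022 - 0.04939 - 0.17275 = 2.29788 ≈ 2.2979 bits

These are NOT equal (difference: 0.2200 bits). KL divergence is asymmetric: D_KL(P||Q) ≠ D_KL(Q||P) in general.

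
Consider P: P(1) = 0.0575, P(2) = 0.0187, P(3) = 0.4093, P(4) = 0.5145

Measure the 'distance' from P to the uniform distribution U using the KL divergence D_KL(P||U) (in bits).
0.6350 bits

U(i) = 1/4 for all i

D_KL(P||U) = Σ P(x) log₂(P(x) / (1/4))
           = Σ P(x) log₂(P(x)) + log₂(4)
           = log₂(4) - H(P)

H(P) = -Σ P(x) log₂(P(x)):
  -P(1)·log₂(P(1)) = -(0.0575)·log₂(0.0575) = 0.23692
  -P(2)·log₂(P(2)) = -(0.0187)·log₂(0.0187) = 0.10735
  -P(3)·log₂(P(3)) = -(0.4093)·log₂(0.4093) = 0.52749
  -P(4)·log₂(P(4)) = -(0.5145)·log₂(0.5145) = 0.49328
H(P) = 0.23692 + 0.10735 + 0.52749 + 0.49328 = 1.36504 bits

log₂(4) = 2.00000 bits

D_KL(P||U) = 2.00000 - 1.36504 = 0.63496 ≈ 0.6350 bits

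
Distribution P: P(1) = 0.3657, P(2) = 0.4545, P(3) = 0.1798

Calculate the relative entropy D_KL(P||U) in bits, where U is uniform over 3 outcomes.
0.0921 bits

U(i) = 1/3 for all i

D_KL(P||U) = Σ P(x) log₂(P(x) / (1/3))
           = Σ P(x) log₂(P(x)) + log₂(3)
           = log₂(3) - H(P)

H(P) = -Σ P(x) log₂(P(x)):
  -P(1)·log₂(P(1)) = -(0.3657)·log₂(0.3657) = 0.53073
  -P(2)·log₂(P(2)) = -(0.4545)·log₂(0.4545) = 0.51706
  -P(3)·log₂(P(3)) = -(0.1798)·log₂(0.1798) = 0.44510
H(P) = 0.53073 + 0.51706 + 0.44510 = 1.49289 bits

log₂(3) = 1.58496 bits

D_KL(P||U) = 1.58496 - 1.49289 = 0.09207 ≈ 0.0921 bits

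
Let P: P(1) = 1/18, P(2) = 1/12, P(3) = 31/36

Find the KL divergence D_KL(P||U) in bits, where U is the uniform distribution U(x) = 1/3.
0.8688 bits

U(i) = 1/3 for all i

D_KL(P||U) = Σ P(x) log₂(P(x) / (1/3))
           = Σ P(x) log₂(P(x)) + log₂(3)
           = log₂(3) - H(P)

H(P) = -Σ P(x) log₂(P(x)):
  -P(1)·log₂(P(1)) = -(1/18)·log₂(1/18) = 0.23166
  -P(2)·log₂(P(2)) = -(1/12)·log₂(1/12) = 0.29875
  -P(3)·log₂(P(3)) = -(31/36)·log₂(31/36) = 0.18577
H(P) = 0.23166 + 0.29875 + 0.18577 = 0.71618 bits

log₂(3) = 1.58496 bits

D_KL(P||U) = 1.58496 - 0.71618 = 0.86878 ≈ 0.8688 bits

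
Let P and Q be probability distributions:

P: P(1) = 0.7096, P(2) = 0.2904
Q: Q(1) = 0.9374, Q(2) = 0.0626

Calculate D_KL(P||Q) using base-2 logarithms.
0.3579 bits

D_KL(P||Q) = Σ P(x) log₂(P(x)/Q(x))

Computing term by term:
  P(1)·log₂(P(1)/Q(1)) = 0.7096·log₂(0.7096/0.9374) = -0.28502
  P(2)·log₂(P(2)/Q(2)) = 0.2904·log₂(0.2904/0.0626) = 0.64289

D_KL(P||Q) = -0.28502 + 0.64289 = 0.35787 ≈ 0.3579 bits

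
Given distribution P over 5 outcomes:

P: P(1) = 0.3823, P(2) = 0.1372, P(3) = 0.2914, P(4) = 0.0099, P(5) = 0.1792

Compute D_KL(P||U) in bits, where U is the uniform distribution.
0.3696 bits

U(i) = 1/5 for all i

D_KL(P||U) = Σ P(x) log₂(P(x) / (1/5))
           = Σ P(x) log₂(P(x)) + log₂(5)
           = log₂(5) - H(P)

H(P) = -Σ P(x) log₂(P(x)):
  -P(1)·log₂(P(1)) = -(0.3823)·log₂(0.3823) = 0.53034
  -P(2)·log₂(P(2)) = -(0.1372)·log₂(0.1372) = 0.39317
  -P(3)·log₂(P(3)) = -(0.2914)·log₂(0.2914) = 0.51838
  -P(4)·log₂(P(4)) = -(0.0099)·log₂(0.0099) = 0.06592
  -P(5)·log₂(P(5)) = -(0.1792)·log₂(0.1792) = 0.44448
H(P) = 0.53034 + 0.39317 + 0.51838 + 0.06592 + 0.44448 = 1.95229 bits

log₂(5) = 2.32193 bits

D_KL(P||U) = 2.32193 - 1.95229 = 0.36964 ≈ 0.3696 bits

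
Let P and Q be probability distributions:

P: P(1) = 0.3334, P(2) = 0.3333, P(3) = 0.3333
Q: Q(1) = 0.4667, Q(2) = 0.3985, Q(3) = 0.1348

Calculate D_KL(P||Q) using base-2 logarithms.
0.1876 bits

D_KL(P||Q) = Σ P(x) log₂(P(x)/Q(x))

Computing term by term:
  P(1)·log₂(P(1)/Q(1)) = 0.3334·log₂(0.3334/0.4667) = -0.16178
  P(2)·log₂(P(2)/Q(2)) = 0.3333·log₂(0.3333/0.3985) = -0.08591
  P(3)·log₂(P(3)/Q(3)) = 0.3333·log₂(0.3333/0.1348) = 0.43529

D_KL(P||Q) = -0.16178 - 0.08591 + 0.43529 = 0.18760 ≈ 0.1876 bits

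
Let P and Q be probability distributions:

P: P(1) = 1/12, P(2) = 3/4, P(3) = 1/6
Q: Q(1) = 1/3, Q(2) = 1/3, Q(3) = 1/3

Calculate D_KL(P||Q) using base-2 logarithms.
0.5441 bits

D_KL(P||Q) = Σ P(x) log₂(P(x)/Q(x))

Computing term by term:
  P(1)·log₂(P(1)/Q(1)) = (1/12)·log₂((1/12)/(1/3)) = -0.16667
  P(2)·log₂(P(2)/Q(2)) = (3/4)·log₂((3/4)/(1/3)) = 0.87744
  P(3)·log₂(P(3)/Q(3)) = (1/6)·log₂((1/6)/(1/3)) = -0.16667

D_KL(P||Q) = -0.16667 + 0.87744 - 0.16667 = 0.54410 ≈ 0.5441 bits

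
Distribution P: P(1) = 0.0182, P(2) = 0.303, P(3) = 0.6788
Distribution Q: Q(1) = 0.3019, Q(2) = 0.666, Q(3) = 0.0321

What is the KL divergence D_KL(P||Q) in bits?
2.5703 bits

D_KL(P||Q) = Σ P(x) log₂(P(x)/Q(x))

Computing term by term:
  P(1)·log₂(P(1)/Q(1)) = 0.0182·log₂(0.0182/0.3019) = -0.07375
  P(2)·log₂(P(2)/Q(2)) = 0.303·log₂(0.303/0.666) = -0.34427
  P(3)·log₂(P(3)/Q(3)) = 0.6788·log₂(0.6788/0.0321) = 2.98831

D_KL(P||Q) = -0.07375 - 0.34427 + 2.98831 = 2.57029 ≈ 2.5703 bits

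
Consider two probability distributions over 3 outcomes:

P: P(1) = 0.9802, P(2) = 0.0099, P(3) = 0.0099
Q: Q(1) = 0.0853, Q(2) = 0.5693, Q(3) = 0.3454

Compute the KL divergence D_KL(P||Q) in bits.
3.3441 bits

D_KL(P||Q) = Σ P(x) log₂(P(x)/Q(x))

Computing term by term:
  P(1)·log₂(P(1)/Q(1)) = 0.9802·log₂(0.9802/0.0853) = 3.45271
  P(2)·log₂(P(2)/Q(2)) = 0.0099·log₂(0.0099/0.5693) = -0.05787
  P(3)·log₂(P(3)/Q(3)) = 0.0099·log₂(0.0099/0.3454) = -0.05073

D_KL(P||Q) = 3.45271 - 0.05787 - 0.05073 = 3.34411 ≈ 3.3441 bits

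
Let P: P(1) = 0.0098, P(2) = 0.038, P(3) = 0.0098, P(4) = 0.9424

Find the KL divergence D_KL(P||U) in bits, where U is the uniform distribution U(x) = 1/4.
1.6093 bits

U(i) = 1/4 for all i

D_KL(P||U) = Σ P(x) log₂(P(x) / (1/4))
           = Σ P(x) log₂(P(x)) + log₂(4)
           = log₂(4) - H(P)

H(P) = -Σ P(x) log₂(P(x)):
  -P(1)·log₂(P(1)) = -(0.0098)·log₂(0.0098) = 0.06540
  -P(2)·log₂(P(2)) = -(0.038)·log₂(0.038) = 0.17928
  -P(3)·log₂(P(3)) = -(0.0098)·log₂(0.0098) = 0.06540
  -P(4)·log₂(P(4)) = -(0.9424)·log₂(0.9424) = 0.08066
H(P) = 0.06540 + 0.17928 + 0.06540 + 0.08066 = 0.39074 bits

log₂(4) = 2.00000 bits

D_KL(P||U) = 2.00000 - 0.39074 = 1.60926 ≈ 1.6093 bits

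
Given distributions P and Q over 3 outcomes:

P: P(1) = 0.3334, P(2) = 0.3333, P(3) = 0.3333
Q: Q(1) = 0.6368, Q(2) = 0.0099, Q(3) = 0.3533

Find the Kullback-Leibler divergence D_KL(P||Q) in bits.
1.3516 bits

D_KL(P||Q) = Σ P(x) log₂(P(x)/Q(x))

Computing term by term:
  P(1)·log₂(P(1)/Q(1)) = 0.3334·log₂(0.3334/0.6368) = -0.31126
  P(2)·log₂(P(2)/Q(2)) = 0.3333·log₂(0.3333/0.0099) = 1.69091
  P(3)·log₂(P(3)/Q(3)) = 0.3333·log₂(0.3333/0.3533) = -0.02802

D_KL(P||Q) = -0.31126 + 1.69091 - 0.02802 = 1.35163 ≈ 1.3516 bits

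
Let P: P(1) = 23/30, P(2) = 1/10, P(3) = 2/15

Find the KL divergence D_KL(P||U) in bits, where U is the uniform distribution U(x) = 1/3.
0.5713 bits

U(i) = 1/3 for all i

D_KL(P||U) = Σ P(x) log₂(P(x) / (1/3))
           = Σ P(x) log₂(P(x)) + log₂(3)
           = log₂(3) - H(P)

H(P) = -Σ P(x) log₂(P(x)):
  -P(1)·log₂(P(1)) = -(23/30)·log₂(23/30) = 0.29389
  -P(2)·log₂(P(2)) = -(1/10)·log₂(1/10) = 0.33219
  -P(3)·log₂(P(3)) = -(2/15)·log₂(2/15) = 0.38759
H(P) = 0.29389 + 0.33219 + 0.38759 = 1.01367 bits

log₂(3) = 1.58496 bits

D_KL(P||U) = 1.58496 - 1.01367 = 0.57129 ≈ 0.5713 bits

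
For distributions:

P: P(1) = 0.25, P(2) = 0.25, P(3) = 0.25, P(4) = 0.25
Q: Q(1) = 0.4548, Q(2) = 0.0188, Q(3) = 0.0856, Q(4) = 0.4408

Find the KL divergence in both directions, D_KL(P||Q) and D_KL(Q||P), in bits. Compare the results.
D_KL(P||Q) = 0.8995 bits, D_KL(Q||P) = 0.5508 bits. D_KL(P||Q) is larger than D_KL(Q||P) by 0.3487 bits; the two directions differ.

D_KL(P||Q) = Σ P(x) log₂(P(x)/Q(x))

Computing term by term:
  P(1)·log₂(P(1)/Q(1)) = 0.25·log₂(0.25/0.4548) = -0.21583
  P(2)·log₂(P(2)/Q(2)) = 0.25·log₂(0.25/0.0188) = 0.93328
  P(3)·log₂(P(3)/Q(3)) = 0.25·log₂(0.25/0.0856) = 0.38656
  P(4)·log₂(P(4)/Q(4)) = 0.25·log₂(0.25/0.4408) = -0.20455

D_KL(P||Q) = -0.21583 + 0.93328 + 0.38656 - 0.20455 = 0.89946 ≈ 0.8995 bits

D_KL(Q||P) = Σ Q(x) log₂(Q(x)/P(x))

Computing term by term:
  Q(1)·log₂(Q(1)/P(1)) = 0.4548·log₂(0.4548/0.25) = 0.39263
  Q(2)·log₂(Q(2)/P(2)) = 0.0188·log₂(0.0188/0.25) = -0.07018
  Q(3)·log₂(Q(3)/P(3)) = 0.0856·log₂(0.0856/0.25) = -0.13236
  Q(4)·log₂(Q(4)/P(4)) = 0.4408·log₂(0.4408/0.25) = 0.36066

D_KL(Q||P) = 0.39263 - 0.07018 - 0.13236 + 0.36066 = 0.55075 ≈ 0.5508 bits

These are NOT equal (difference: 0.3487 bits). KL divergence is asymmetric: D_KL(P||Q) ≠ D_KL(Q||P) in general.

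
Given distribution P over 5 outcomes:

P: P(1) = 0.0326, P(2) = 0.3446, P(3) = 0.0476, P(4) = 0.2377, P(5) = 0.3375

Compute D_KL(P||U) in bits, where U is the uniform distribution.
0.4006 bits

U(i) = 1/5 for all i

D_KL(P||U) = Σ P(x) log₂(P(x) / (1/5))
           = Σ P(x) log₂(P(x)) + log₂(5)
           = log₂(5) - H(P)

H(P) = -Σ P(x) log₂(P(x)):
  -P(1)·log₂(P(1)) = -(0.0326)·log₂(0.0326) = 0.16101
  -P(2)·log₂(P(2)) = -(0.3446)·log₂(0.3446) = 0.52965
  -P(3)·log₂(P(3)) = -(0.0476)·log₂(0.0476) = 0.20910
  -P(4)·log₂(P(4)) = -(0.2377)·log₂(0.2377) = 0.49270
  -P(5)·log₂(P(5)) = -(0.3375)·log₂(0.3375) = 0.52888
H(P) = 0.16101 + 0.52965 + 0.20910 + 0.49270 + 0.52888 = 1.92134 bits

log₂(5) = 2.32193 bits

D_KL(P||U) = 2.32193 - 1.92134 = 0.40059 ≈ 0.4006 bits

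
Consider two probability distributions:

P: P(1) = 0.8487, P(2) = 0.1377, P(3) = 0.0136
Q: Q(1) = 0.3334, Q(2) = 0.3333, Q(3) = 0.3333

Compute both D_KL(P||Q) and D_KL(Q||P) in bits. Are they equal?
D_KL(P||Q) = 0.9057 bits, D_KL(Q||P) = 1.5139 bits. No, they are not equal.

D_KL(P||Q) = Σ P(x) log₂(P(x)/Q(x))

Computing term by term:
  P(1)·log₂(P(1)/Q(1)) = 0.8487·log₂(0.8487/0.3334) = 1.14405
  P(2)·log₂(P(2)/Q(2)) = 0.1377·log₂(0.1377/0.3333) = -0.17561
  P(3)·log₂(P(3)/Q(3)) = 0.0136·log₂(0.0136/0.3333) = -0.06277

D_KL(P||Q) = 1.14405 - 0.17561 - 0.06277 = 0.90567 ≈ 0.9057 bits

D_KL(Q||P) = Σ Q(x) log₂(Q(x)/P(x))

Computing term by term:
  Q(1)·log₂(Q(1)/P(1)) = 0.3334·log₂(0.3334/0.8487) = -0.44942
  Q(2)·log₂(Q(2)/P(2)) = 0.3333·log₂(0.3333/0.1377) = 0.42506
  Q(3)·log₂(Q(3)/P(3)) = 0.3333·log₂(0.3333/0.0136) = 1.53823

D_KL(Q||P) = -0.44942 + 0.42506 + 1.53823 = 1.51387 ≈ 1.5139 bits

These are NOT equal (difference: 0.6082 bits). KL divergence is asymmetric: D_KL(P||Q) ≠ D_KL(Q||P) in general.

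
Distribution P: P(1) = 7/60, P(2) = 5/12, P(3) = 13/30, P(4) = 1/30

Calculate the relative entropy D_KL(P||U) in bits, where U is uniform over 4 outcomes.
0.4258 bits

U(i) = 1/4 for all i

D_KL(P||U) = Σ P(x) log₂(P(x) / (1/4))
           = Σ P(x) log₂(P(x)) + log₂(4)
           = log₂(4) - H(P)

H(P) = -Σ P(x) log₂(P(x)):
  -P(1)·log₂(P(1)) = -(7/60)·log₂(7/60) = 0.36161
  -P(2)·log₂(P(2)) = -(5/12)·log₂(5/12) = 0.52626
  -P(3)·log₂(P(3)) = -(13/30)·log₂(13/30) = 0.52280
  -P(4)·log₂(P(4)) = -(1/30)·log₂(1/30) = 0.16356
H(P) = 0.36161 + 0.52626 + 0.52280 + 0.16356 = 1.57423 bits

log₂(4) = 2.00000 bits

D_KL(P||U) = 2.00000 - 1.57423 = 0.42577 ≈ 0.4258 bits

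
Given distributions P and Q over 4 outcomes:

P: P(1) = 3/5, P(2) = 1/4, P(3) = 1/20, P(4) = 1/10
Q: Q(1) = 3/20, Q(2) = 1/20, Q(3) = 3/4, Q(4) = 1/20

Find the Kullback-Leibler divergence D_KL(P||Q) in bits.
1.6851 bits

D_KL(P||Q) = Σ P(x) log₂(P(x)/Q(x))

Computing term by term:
  P(1)·log₂(P(1)/Q(1)) = (3/5)·log₂((3/5)/(3/20)) = 1.20000
  P(2)·log₂(P(2)/Q(2)) = (1/4)·log₂((1/4)/(1/20)) = 0.58048
  P(3)·log₂(P(3)/Q(3)) = (1/20)·log₂((1/20)/(3/4)) = -0.19534
  P(4)·log₂(P(4)/Q(4)) = (1/10)·log₂((1/10)/(1/20)) = 0.10000

D_KL(P||Q) = 1.20000 + 0.58048 - 0.19534 + 0.10000 = 1.68514 ≈ 1.6851 bits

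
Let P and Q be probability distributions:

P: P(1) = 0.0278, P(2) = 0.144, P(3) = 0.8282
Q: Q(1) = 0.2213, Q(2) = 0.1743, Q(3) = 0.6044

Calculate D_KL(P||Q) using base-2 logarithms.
0.2535 bits

D_KL(P||Q) = Σ P(x) log₂(P(x)/Q(x))

Computing term by term:
  P(1)·log₂(P(1)/Q(1)) = 0.0278·log₂(0.0278/0.2213) = -0.08320
  P(2)·log₂(P(2)/Q(2)) = 0.144·log₂(0.144/0.1743) = -0.03967
  P(3)·log₂(P(3)/Q(3)) = 0.8282·log₂(0.8282/0.6044) = 0.37640

D_KL(P||Q) = -0.08320 - 0.03967 + 0.37640 = 0.25353 ≈ 0.2535 bits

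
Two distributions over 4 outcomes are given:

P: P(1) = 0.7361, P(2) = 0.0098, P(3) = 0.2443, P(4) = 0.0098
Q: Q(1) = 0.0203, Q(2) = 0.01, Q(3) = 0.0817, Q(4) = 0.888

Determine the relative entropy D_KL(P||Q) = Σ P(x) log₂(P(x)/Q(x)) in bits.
4.1353 bits

D_KL(P||Q) = Σ P(x) log₂(P(x)/Q(x))

Computing term by term:
  P(1)·log₂(P(1)/Q(1)) = 0.7361·log₂(0.7361/0.0203) = 3.81326
  P(2)·log₂(P(2)/Q(2)) = 0.0098·log₂(0.0098/0.01) = -0.00029
  P(3)·log₂(P(3)/Q(3)) = 0.2443·log₂(0.2443/0.0817) = 0.38605
  P(4)·log₂(P(4)/Q(4)) = 0.0098·log₂(0.0098/0.888) = -0.06372

D_KL(P||Q) = 3.81326 - 0.00029 + 0.38605 - 0.06372 = 4.13530 ≈ 4.1353 bits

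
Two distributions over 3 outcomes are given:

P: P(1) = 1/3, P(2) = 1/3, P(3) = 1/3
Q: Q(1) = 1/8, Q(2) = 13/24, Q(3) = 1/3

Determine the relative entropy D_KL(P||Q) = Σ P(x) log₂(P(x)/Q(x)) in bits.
0.2382 bits

D_KL(P||Q) = Σ P(x) log₂(P(x)/Q(x))

Computing term by term:
  P(1)·log₂(P(1)/Q(1)) = (1/3)·log₂((1/3)/(1/8)) = 0.47168
  P(2)·log₂(P(2)/Q(2)) = (1/3)·log₂((1/3)/(13/24)) = -0.23348
  P(3)·log₂(P(3)/Q(3)) = (1/3)·log₂((1/3)/(1/3)) = 0.00000

D_KL(P||Q) = 0.47168 - 0.23348 + 0.00000 = 0.23820 ≈ 0.2382 bits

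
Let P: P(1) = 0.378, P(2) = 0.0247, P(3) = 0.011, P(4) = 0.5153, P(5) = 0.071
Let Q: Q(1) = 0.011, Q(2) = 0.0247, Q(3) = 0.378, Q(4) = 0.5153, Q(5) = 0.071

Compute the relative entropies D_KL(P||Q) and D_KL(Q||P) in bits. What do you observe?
D_KL(P||Q) = 1.8727 bits, D_KL(Q||P) = 1.8727 bits. The two directions give the same value here, because Q is a self-inverse relabeling of P; in general KL divergence is asymmetric.

D_KL(P||Q) = Σ P(x) log₂(P(x)/Q(x))

Computing term by term:
  P(1)·log₂(P(1)/Q(1)) = 0.378·log₂(0.378/0.011) = 1.92886
  P(2)·log₂(P(2)/Q(2)) = 0.0247·log₂(0.0247/0.0247) = 0.00000
  P(3)·log₂(P(3)/Q(3)) = 0.011·log₂(0.011/0.378) = -0.05613
  P(4)·log₂(P(4)/Q(4)) = 0.5153·log₂(0.5153/0.5153) = 0.00000
  P(5)·log₂(P(5)/Q(5)) = 0.071·log₂(0.071/0.071) = 0.00000

D_KL(P||Q) = 1.92886 + 0.00000 - 0.05613 + 0.00000 + 0.00000 = 1.87273 ≈ 1.8727 bits

D_KL(Q||P) = Σ Q(x) log₂(Q(x)/P(x))

Computing term by term:
  Q(1)·log₂(Q(1)/P(1)) = 0.011·log₂(0.011/0.378) = -0.05613
  Q(2)·log₂(Q(2)/P(2)) = 0.0247·log₂(0.0247/0.0247) = 0.00000
  Q(3)·log₂(Q(3)/P(3)) = 0.378·log₂(0.378/0.011) = 1.92886
  Q(4)·log₂(Q(4)/P(4)) = 0.5153·log₂(0.5153/0.5153) = 0.00000
  Q(5)·log₂(Q(5)/P(5)) = 0.071·log₂(0.071/0.071) = 0.00000

D_KL(Q||P) = -0.05613 + 0.00000 + 1.92886 + 0.00000 + 0.00000 = 1.87273 ≈ 1.8727 bits

These ARE equal here. Q is P with outcomes relabeled (Q(1) = P(3), Q(3) = P(1)) by a relabeling that is its own inverse, so the two sums contain exactly the same terms in a different order. This is a special case — KL divergence is not symmetric in general: D_KL(P||Q) ≠ D_KL(Q||P) for most P, Q.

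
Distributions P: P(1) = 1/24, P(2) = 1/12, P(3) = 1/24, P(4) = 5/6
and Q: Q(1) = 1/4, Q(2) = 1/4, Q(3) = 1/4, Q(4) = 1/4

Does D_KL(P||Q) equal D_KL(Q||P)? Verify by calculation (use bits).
D_KL(P||Q) = 1.1000 bits, D_KL(Q||P) = 1.2545 bits. No — D_KL(P||Q) ≠ D_KL(Q||P) for this pair.

D_KL(P||Q) = Σ P(x) log₂(P(x)/Q(x))

Computing term by term:
  P(1)·log₂(P(1)/Q(1)) = (1/24)·log₂((1/24)/(1/4)) = -0.10771
  P(2)·log₂(P(2)/Q(2)) = (1/12)·log₂((1/12)/(1/4)) = -0.13208
  P(3)·log₂(P(3)/Q(3)) = (1/24)·log₂((1/24)/(1/4)) = -0.10771
  P(4)·log₂(P(4)/Q(4)) = (5/6)·log₂((5/6)/(1/4)) = 1.44747

D_KL(P||Q) = -0.10771 - 0.13208 - 0.10771 + 1.44747 = 1.09997 ≈ 1.1000 bits

D_KL(Q||P) = Σ Q(x) log₂(Q(x)/P(x))

Computing term by term:
  Q(1)·log₂(Q(1)/P(1)) = (1/4)·log₂((1/4)/(1/24)) = 0.64624
  Q(2)·log₂(Q(2)/P(2)) = (1/4)·log₂((1/4)/(1/12)) = 0.39624
  Q(3)·log₂(Q(3)/P(3)) = (1/4)·log₂((1/4)/(1/24)) = 0.64624
  Q(4)·log₂(Q(4)/P(4)) = (1/4)·log₂((1/4)/(5/6)) = -0.43424

D_KL(Q||P) = 0.64624 + 0.39624 + 0.64624 - 0.43424 = 1.25448 ≈ 1.2545 bits

These are NOT equal (difference: 0.1545 bits). KL divergence is asymmetric: D_KL(P||Q) ≠ D_KL(Q||P) in general.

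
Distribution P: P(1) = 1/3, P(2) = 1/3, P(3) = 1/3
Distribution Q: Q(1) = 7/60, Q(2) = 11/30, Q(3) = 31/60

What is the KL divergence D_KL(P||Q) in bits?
0.2483 bits

D_KL(P||Q) = Σ P(x) log₂(P(x)/Q(x))

Computing term by term:
  P(1)·log₂(P(1)/Q(1)) = (1/3)·log₂((1/3)/(7/60)) = 0.50486
  P(2)·log₂(P(2)/Q(2)) = (1/3)·log₂((1/3)/(11/30)) = -0.04583
  P(3)·log₂(P(3)/Q(3)) = (1/3)·log₂((1/3)/(31/60)) = -0.21076

D_KL(P||Q) = 0.50486 - 0.04583 - 0.21076 = 0.24827 ≈ 0.2483 bits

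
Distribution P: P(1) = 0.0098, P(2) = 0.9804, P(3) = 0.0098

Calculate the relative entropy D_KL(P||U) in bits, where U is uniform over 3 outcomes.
1.4262 bits

U(i) = 1/3 for all i

D_KL(P||U) = Σ P(x) log₂(P(x) / (1/3))
           = Σ P(x) log₂(P(x)) + log₂(3)
           = log₂(3) - H(P)

H(P) = -Σ P(x) log₂(P(x)):
  -P(1)·log₂(P(1)) = -(0.0098)·log₂(0.0098) = 0.06540
  -P(2)·log₂(P(2)) = -(0.9804)·log₂(0.9804) = 0.02800
  -P(3)·log₂(P(3)) = -(0.0098)·log₂(0.0098) = 0.06540
H(P) = 0.06540 + 0.02800 + 0.06540 = 0.15880 bits

log₂(3) = 1.58496 bits

D_KL(P||U) = 1.58496 - 0.15880 = 1.42616 ≈ 1.4262 bits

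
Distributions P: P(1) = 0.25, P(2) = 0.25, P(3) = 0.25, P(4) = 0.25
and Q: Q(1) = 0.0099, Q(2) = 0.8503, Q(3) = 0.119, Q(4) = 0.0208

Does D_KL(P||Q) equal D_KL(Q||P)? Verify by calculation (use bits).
D_KL(P||Q) = 1.8876 bits, D_KL(Q||P) = 1.2535 bits. No — D_KL(P||Q) ≠ D_KL(Q||P) for this pair.

D_KL(P||Q) = Σ P(x) log₂(P(x)/Q(x))

Computing term by term:
  P(1)·log₂(P(1)/Q(1)) = 0.25·log₂(0.25/0.0099) = 1.16459
  P(2)·log₂(P(2)/Q(2)) = 0.25·log₂(0.25/0.8503) = -0.44151
  P(3)·log₂(P(3)/Q(3)) = 0.25·log₂(0.25/0.119) = 0.26774
  P(4)·log₂(P(4)/Q(4)) = 0.25·log₂(0.25/0.0208) = 0.89682

D_KL(P||Q) = 1.16459 - 0.44151 + 0.26774 + 0.89682 = 1.88764 ≈ 1.8876 bits

D_KL(Q||P) = Σ Q(x) log₂(Q(x)/P(x))

Computing term by term:
  Q(1)·log₂(Q(1)/P(1)) = 0.0099·log₂(0.0099/0.25) = -0.04612
  Q(2)·log₂(Q(2)/P(2)) = 0.8503·log₂(0.8503/0.25) = 1.50167
  Q(3)·log₂(Q(3)/P(3)) = 0.119·log₂(0.119/0.25) = -0.12745
  Q(4)·log₂(Q(4)/P(4)) = 0.0208·log₂(0.0208/0.25) = -0.07462

D_KL(Q||P) = -0.04612 + 1.50167 - 0.12745 - 0.07462 = 1.25348 ≈ 1.2535 bits

These are NOT equal (difference: 0.6341 bits). KL divergence is asymmetric: D_KL(P||Q) ≠ D_KL(Q||P) in general.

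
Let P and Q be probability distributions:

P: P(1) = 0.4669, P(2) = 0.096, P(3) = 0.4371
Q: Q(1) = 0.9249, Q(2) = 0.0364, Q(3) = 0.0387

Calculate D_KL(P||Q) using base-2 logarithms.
1.2026 bits

D_KL(P||Q) = Σ P(x) log₂(P(x)/Q(x))

Computing term by term:
  P(1)·log₂(P(1)/Q(1)) = 0.4669·log₂(0.4669/0.9249) = -0.46045
  P(2)·log₂(P(2)/Q(2)) = 0.096·log₂(0.096/0.0364) = 0.13431
  P(3)·log₂(P(3)/Q(3)) = 0.4371·log₂(0.4371/0.0387) = 1.52878

D_KL(P||Q) = -0.46045 + 0.13431 + 1.52878 = 1.20264 ≈ 1.2026 bits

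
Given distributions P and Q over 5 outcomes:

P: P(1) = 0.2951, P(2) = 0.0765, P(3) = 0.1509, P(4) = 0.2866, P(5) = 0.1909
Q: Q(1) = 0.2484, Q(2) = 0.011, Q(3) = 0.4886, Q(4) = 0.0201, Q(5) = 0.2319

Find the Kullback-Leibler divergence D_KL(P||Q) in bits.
1.0768 bits

D_KL(P||Q) = Σ P(x) log₂(P(x)/Q(x))

Computing term by term:
  P(1)·log₂(P(1)/Q(1)) = 0.2951·log₂(0.2951/0.2484) = 0.07334
  P(2)·log₂(P(2)/Q(2)) = 0.0765·log₂(0.0765/0.011) = 0.21404
  P(3)·log₂(P(3)/Q(3)) = 0.1509·log₂(0.1509/0.4886) = -0.25578
  P(4)·log₂(P(4)/Q(4)) = 0.2866·log₂(0.2866/0.0201) = 1.09876
  P(5)·log₂(P(5)/Q(5)) = 0.1909·log₂(0.1909/0.2319) = -0.05358

D_KL(P||Q) = 0.07334 + 0.21404 - 0.25578 + 1.09876 - 0.05358 = 1.07678 ≈ 1.0768 bits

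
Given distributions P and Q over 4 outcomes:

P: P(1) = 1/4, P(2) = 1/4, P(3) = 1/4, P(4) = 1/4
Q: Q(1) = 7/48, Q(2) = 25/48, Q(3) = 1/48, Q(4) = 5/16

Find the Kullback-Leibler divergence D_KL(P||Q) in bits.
0.7454 bits

D_KL(P||Q) = Σ P(x) log₂(P(x)/Q(x))

Computing term by term:
  P(1)·log₂(P(1)/Q(1)) = (1/4)·log₂((1/4)/(7/48)) = 0.19440
  P(2)·log₂(P(2)/Q(2)) = (1/4)·log₂((1/4)/(25/48)) = -0.26472
  P(3)·log₂(P(3)/Q(3)) = (1/4)·log₂((1/4)/(1/48)) = 0.89624
  P(4)·log₂(P(4)/Q(4)) = (1/4)·log₂((1/4)/(5/16)) = -0.08048

D_KL(P||Q) = 0.19440 - 0.26472 + 0.89624 - 0.08048 = 0.74544 ≈ 0.7454 bits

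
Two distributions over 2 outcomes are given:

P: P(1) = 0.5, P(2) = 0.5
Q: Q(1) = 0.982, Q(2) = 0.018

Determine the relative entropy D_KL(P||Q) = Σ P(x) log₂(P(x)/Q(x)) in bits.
1.9110 bits

D_KL(P||Q) = Σ P(x) log₂(P(x)/Q(x))

Computing term by term:
  P(1)·log₂(P(1)/Q(1)) = 0.5·log₂(0.5/0.982) = -0.48690
  P(2)·log₂(P(2)/Q(2)) = 0.5·log₂(0.5/0.018) = 2.39793

D_KL(P||Q) = -0.48690 + 2.39793 = 1.91103 ≈ 1.9110 bits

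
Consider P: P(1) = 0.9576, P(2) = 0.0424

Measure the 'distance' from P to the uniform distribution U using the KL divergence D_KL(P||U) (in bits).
0.7468 bits

U(i) = 1/2 for all i

D_KL(P||U) = Σ P(x) log₂(P(x) / (1/2))
           = Σ P(x) log₂(P(x)) + log₂(2)
           = log₂(2) - H(P)

H(P) = -Σ P(x) log₂(P(x)):
  -P(1)·log₂(P(1)) = -(0.9576)·log₂(0.9576) = 0.05985
  -P(2)·log₂(P(2)) = -(0.0424)·log₂(0.0424) = 0.19334
H(P) = 0.05985 + 0.19334 = 0.25319 bits

log₂(2) = 1.00000 bits

D_KL(P||U) = 1.00000 - 0.25319 = 0.74681 ≈ 0.7468 bits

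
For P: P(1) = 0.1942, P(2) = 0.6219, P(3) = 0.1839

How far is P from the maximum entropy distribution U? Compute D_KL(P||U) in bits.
0.2504 bits

U(i) = 1/3 for all i

D_KL(P||U) = Σ P(x) log₂(P(x) / (1/3))
           = Σ P(x) log₂(P(x)) + log₂(3)
           = log₂(3) - H(P)

H(P) = -Σ P(x) log₂(P(x)):
  -P(1)·log₂(P(1)) = -(0.1942)·log₂(0.1942) = 0.45916
  -P(2)·log₂(P(2)) = -(0.6219)·log₂(0.6219) = 0.42615
  -P(3)·log₂(P(3)) = -(0.1839)·log₂(0.1839) = 0.44927
H(P) = 0.45916 + 0.42615 + 0.44927 = 1.33458 bits

log₂(3) = 1.58496 bits

D_KL(P||U) = 1.58496 - 1.33458 = 0.25038 ≈ 0.2504 bits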